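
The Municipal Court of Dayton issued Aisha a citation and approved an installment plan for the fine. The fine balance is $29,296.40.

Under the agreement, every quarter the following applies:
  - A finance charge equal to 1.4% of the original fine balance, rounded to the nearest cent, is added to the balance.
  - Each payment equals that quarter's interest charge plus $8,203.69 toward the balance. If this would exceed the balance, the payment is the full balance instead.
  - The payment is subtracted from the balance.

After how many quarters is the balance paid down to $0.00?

4

Quarter 1: $29,296.40 +$410.15 interest = $29,706.55; pay $8,613.84 → $21,092.71
Quarter 2: $21,092.71 +$410.15 interest = $21,502.86; pay $8,613.84 → $12,889.02
Quarter 3: $12,889.02 +$410.15 interest = $13,299.17; pay $8,613.84 → $4,685.33
Quarter 4: $4,685.33 +$410.15 interest = $5,095.48; pay $5,095.48 → $0.00
Balance reaches $0.00 in quarter 4.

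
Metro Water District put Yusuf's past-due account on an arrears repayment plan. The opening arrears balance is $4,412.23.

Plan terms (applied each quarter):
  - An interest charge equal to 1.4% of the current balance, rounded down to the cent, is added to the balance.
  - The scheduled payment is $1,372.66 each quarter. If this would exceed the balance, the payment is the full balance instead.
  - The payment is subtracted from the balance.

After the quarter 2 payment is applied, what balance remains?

$1,772.09

# | Opening | Interest | Payment | End bal
1 | $4,412.23 | $61.77 | $1,372.66 | $3,101.34
2 | $3,101.34 | $43.41 | $1,372.66 | $1,772.09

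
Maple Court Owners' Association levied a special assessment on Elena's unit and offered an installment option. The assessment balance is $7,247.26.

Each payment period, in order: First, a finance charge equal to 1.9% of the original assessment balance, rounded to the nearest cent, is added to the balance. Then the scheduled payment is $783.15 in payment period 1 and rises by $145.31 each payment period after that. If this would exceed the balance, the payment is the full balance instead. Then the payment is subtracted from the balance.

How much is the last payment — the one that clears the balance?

Payment period 1: opening $7,247.26; interest $137.70 → $7,384.96; payment $783.15; balance $6,601.81
Payment period 2: opening $6,601.81; interest $137.70 → $6,739.51; payment $928.46; balance $5,811.05
Payment period 3: opening $5,811.05; interest $137.70 → $5,948.75; payment $1,073.77; balance $4,874.98
Payment period 4: opening $4,874.98; interest $137.70 → $5,012.68; payment $1,219.08; balance $3,793.60
Payment period 5: opening $3,793.60; interest $137.70 → $3,931.30; payment $1,364.39; balance $2,566.91
Payment period 6: opening $2,566.91; interest $137.70 → $2,704.61; payment $1,509.70; balance $1,194.91
Payment period 7: opening $1,194.91; interest $137.70 → $1,332.61; payment $1,332.61; balance $0.00

$1,332.61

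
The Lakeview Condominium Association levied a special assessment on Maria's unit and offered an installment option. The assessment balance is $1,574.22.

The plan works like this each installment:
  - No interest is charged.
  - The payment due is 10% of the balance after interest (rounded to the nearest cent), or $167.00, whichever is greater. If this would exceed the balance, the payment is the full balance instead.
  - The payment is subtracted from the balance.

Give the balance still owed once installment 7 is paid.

$405.22

Installment 1: $1,574.22 − $167.00 → $1,407.22
Installment 2: $1,407.22 − $167.00 → $1,240.22
Installment 3: $1,240.22 − $167.00 → $1,073.22
Installment 4: $1,073.22 − $167.00 → $906.22
Installment 5: $906.22 − $167.00 → $739.22
Installment 6: $739.22 − $167.00 → $572.22
Installment 7: $572.22 − $167.00 → $405.22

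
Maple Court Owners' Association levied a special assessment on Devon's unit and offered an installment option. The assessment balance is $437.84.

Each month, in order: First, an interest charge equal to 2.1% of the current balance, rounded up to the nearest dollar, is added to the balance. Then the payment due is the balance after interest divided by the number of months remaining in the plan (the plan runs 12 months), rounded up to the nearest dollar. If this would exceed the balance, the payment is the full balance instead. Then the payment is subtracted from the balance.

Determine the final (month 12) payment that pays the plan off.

$46.84

Month 1: opening $437.84; interest $10.00 → $447.84; payment $38.00; balance $409.84
Month 2: opening $409.84; interest $9.00 → $418.84; payment $39.00; balance $379.84
Month 3: opening $379.84; interest $8.00 → $387.84; payment $39.00; balance $348.84
Month 4: opening $348.84; interest $8.00 → $356.84; payment $40.00; balance $316.84
Month 5: opening $316.84; interest $7.00 → $323.84; payment $41.00; balance $282.84
Month 6: opening $282.84; interest $6.00 → $288.84; payment $42.00; balance $246.84
Month 7: opening $246.84; interest $6.00 → $252.84; payment $43.00; balance $209.84
Month 8: opening $209.84; interest $5.00 → $214.84; payment $43.00; balance $171.84
Month 9: opening $171.84; interest $4.00 → $175.84; payment $44.00; balance $131.84
Month 10: opening $131.84; interest $3.00 → $134.84; payment $45.00; balance $89.84
Month 11: opening $89.84; interest $2.00 → $91.84; payment $46.00; balance $45.84
Month 12: opening $45.84; interest $1.00 → $46.84; payment $46.84; balance $0.00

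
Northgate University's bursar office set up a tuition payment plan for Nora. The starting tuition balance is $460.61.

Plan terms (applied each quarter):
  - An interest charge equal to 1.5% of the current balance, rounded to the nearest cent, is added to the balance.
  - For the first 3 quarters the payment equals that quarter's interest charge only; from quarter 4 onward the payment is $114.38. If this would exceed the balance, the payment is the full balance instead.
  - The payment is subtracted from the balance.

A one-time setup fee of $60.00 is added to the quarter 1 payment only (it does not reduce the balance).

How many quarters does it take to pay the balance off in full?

8

Quarter 1: opening $460.61; interest $6.91 → $467.52; payment $6.91 (+ $60.00 fee); balance $460.61
Quarter 2: opening $460.61; interest $6.91 → $467.52; payment $6.91; balance $460.61
Quarter 3: opening $460.61; interest $6.91 → $467.52; payment $6.91; balance $460.61
Quarter 4: opening $460.61; interest $6.91 → $467.52; payment $114.38; balance $353.14
Quarter 5: opening $353.14; interest $5.30 → $358.44; payment $114.38; balance $244.06
Quarter 6: opening $244.06; interest $3.66 → $247.72; payment $114.38; balance $133.34
Quarter 7: opening $133.34; interest $2.00 → $135.34; payment $114.38; balance $20.96
Quarter 8: opening $20.96; interest $0.31 → $21.27; payment $21.27; balance $0.00
Balance reaches $0.00 in quarter 8.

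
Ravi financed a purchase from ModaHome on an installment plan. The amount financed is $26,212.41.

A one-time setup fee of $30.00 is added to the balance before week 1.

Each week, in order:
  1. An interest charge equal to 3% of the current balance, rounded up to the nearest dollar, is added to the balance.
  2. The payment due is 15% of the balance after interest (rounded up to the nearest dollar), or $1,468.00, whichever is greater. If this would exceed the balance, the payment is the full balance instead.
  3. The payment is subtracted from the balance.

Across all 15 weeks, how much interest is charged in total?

# | Opening | Interest | Payment | End bal
1 | $26,242.41 | $788.00 | $4,055.00 | $22,975.41
2 | $22,975.41 | $690.00 | $3,550.00 | $20,115.41
3 | $20,115.41 | $604.00 | $3,108.00 | $17,611.41
4 | $17,611.41 | $529.00 | $2,722.00 | $15,418.41
5 | $15,418.41 | $463.00 | $2,383.00 | $13,498.41
6 | $13,498.41 | $405.00 | $2,086.00 | $11,817.41
7 | $11,817.41 | $355.00 | $1,826.00 | $10,346.41
8 | $10,346.41 | $311.00 | $1,599.00 | $9,058.41
9 | $9,058.41 | $272.00 | $1,468.00 | $7,862.41
10 | $7,862.41 | $236.00 | $1,468.00 | $6,630.41
11 | $6,630.41 | $199.00 | $1,468.00 | $5,361.41
12 | $5,361.41 | $161.00 | $1,468.00 | $4,054.41
13 | $4,054.41 | $122.00 | $1,468.00 | $2,708.41
14 | $2,708.41 | $82.00 | $1,468.00 | $1,322.41
15 | $1,322.41 | $40.00 | $1,362.41 | $0.00
Total interest: $788.00 + $690.00 + $604.00 + $529.00 + $463.00 + $405.00 + $355.00 + $311.00 + $272.00 + $236.00 + $199.00 + $161.00 + $122.00 + $82.00 + $40.00 = $5,257.00

$5,257.00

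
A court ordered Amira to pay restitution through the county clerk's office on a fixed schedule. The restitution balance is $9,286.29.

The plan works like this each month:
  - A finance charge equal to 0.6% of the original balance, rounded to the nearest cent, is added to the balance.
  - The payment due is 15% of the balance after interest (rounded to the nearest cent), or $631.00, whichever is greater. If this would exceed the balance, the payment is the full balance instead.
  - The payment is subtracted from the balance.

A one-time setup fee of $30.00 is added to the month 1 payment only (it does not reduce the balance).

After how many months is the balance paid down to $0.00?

13

Month 1: $9,286.29 +$55.72 interest = $9,342.01; pay $1,401.30 (+ $30.00 fee) → $7,940.71
Month 2: $7,940.71 +$55.72 interest = $7,996.43; pay $1,199.46 → $6,796.97
Month 3: $6,796.97 +$55.72 interest = $6,852.69; pay $1,027.90 → $5,824.79
Month 4: $5,824.79 +$55.72 interest = $5,880.51; pay $882.08 → $4,998.43
Month 5: $4,998.43 +$55.72 interest = $5,054.15; pay $758.12 → $4,296.03
Month 6: $4,296.03 +$55.72 interest = $4,351.75; pay $652.76 → $3,698.99
Month 7: $3,698.99 +$55.72 interest = $3,754.71; pay $631.00 → $3,123.71
Month 8: $3,123.71 +$55.72 interest = $3,179.43; pay $631.00 → $2,548.43
Month 9: $2,548.43 +$55.72 interest = $2,604.15; pay $631.00 → $1,973.15
Month 10: $1,973.15 +$55.72 interest = $2,028.87; pay $631.00 → $1,397.87
Month 11: $1,397.87 +$55.72 interest = $1,453.59; pay $631.00 → $822.59
Month 12: $822.59 +$55.72 interest = $878.31; pay $631.00 → $247.31
Month 13: $247.31 +$55.72 interest = $303.03; pay $303.03 → $0.00
Balance reaches $0.00 in month 13.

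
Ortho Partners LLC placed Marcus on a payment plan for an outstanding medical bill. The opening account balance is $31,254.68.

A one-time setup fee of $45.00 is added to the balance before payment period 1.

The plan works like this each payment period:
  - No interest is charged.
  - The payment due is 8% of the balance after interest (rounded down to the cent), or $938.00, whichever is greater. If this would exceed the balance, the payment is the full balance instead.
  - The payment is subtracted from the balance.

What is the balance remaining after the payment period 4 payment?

Payment period 1: $31,299.68 − $2,503.97 → $28,795.71
Payment period 2: $28,795.71 − $2,303.65 → $26,492.06
Payment period 3: $26,492.06 − $2,119.36 → $24,372.70
Payment period 4: $24,372.70 − $1,949.81 → $22,422.89

$22,422.89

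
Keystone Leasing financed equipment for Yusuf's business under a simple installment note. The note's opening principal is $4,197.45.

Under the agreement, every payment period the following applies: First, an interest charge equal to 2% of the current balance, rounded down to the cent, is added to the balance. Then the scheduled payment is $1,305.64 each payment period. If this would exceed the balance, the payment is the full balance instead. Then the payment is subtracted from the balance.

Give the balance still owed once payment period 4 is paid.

$0.00

Payment period 1: $4,197.45 +$83.94 interest = $4,281.39; pay $1,305.64 → $2,975.75
Payment period 2: $2,975.75 +$59.51 interest = $3,035.26; pay $1,305.64 → $1,729.62
Payment period 3: $1,729.62 +$34.59 interest = $1,764.21; pay $1,305.64 → $458.57
Payment period 4: $458.57 +$9.17 interest = $467.74; pay $467.74 → $0.00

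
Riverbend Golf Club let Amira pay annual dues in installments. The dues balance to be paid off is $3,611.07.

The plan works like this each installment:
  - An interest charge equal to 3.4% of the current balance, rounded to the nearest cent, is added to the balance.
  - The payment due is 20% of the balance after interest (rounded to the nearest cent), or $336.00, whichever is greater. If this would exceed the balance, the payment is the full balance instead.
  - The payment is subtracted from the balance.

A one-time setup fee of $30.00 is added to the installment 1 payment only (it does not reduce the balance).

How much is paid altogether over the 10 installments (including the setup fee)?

$4,212.69

# | Opening | Interest | Payment | Fee | End bal
1 | $3,611.07 | $122.78 | $746.77 | $30.00 | $2,987.08
2 | $2,987.08 | $101.56 | $617.73 | — | $2,470.91
3 | $2,470.91 | $84.01 | $510.98 | — | $2,043.94
4 | $2,043.94 | $69.49 | $422.69 | — | $1,690.74
5 | $1,690.74 | $57.49 | $349.65 | — | $1,398.58
6 | $1,398.58 | $47.55 | $336.00 | — | $1,110.13
7 | $1,110.13 | $37.74 | $336.00 | — | $811.87
8 | $811.87 | $27.60 | $336.00 | — | $503.47
9 | $503.47 | $17.12 | $336.00 | — | $184.59
10 | $184.59 | $6.28 | $190.87 | — | $0.00
Total paid: $4,212.69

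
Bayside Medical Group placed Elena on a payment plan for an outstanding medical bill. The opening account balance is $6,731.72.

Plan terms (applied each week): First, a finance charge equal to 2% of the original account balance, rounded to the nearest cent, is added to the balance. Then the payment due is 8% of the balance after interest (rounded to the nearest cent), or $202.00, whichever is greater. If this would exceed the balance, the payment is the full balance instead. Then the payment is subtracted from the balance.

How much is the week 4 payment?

Week 1: $6,731.72 +$134.63 interest = $6,866.35; pay $549.31 → $6,317.04
Week 2: $6,317.04 +$134.63 interest = $6,451.67; pay $516.13 → $5,935.54
Week 3: $5,935.54 +$134.63 interest = $6,070.17; pay $485.61 → $5,584.56
Week 4: $5,584.56 +$134.63 interest = $5,719.19; pay $457.54 → $5,261.65

$457.54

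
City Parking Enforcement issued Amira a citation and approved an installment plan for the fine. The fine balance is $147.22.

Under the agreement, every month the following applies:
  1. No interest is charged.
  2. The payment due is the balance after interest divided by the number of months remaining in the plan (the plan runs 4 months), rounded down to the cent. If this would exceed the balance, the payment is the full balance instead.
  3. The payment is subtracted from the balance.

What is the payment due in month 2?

$36.80

Month 1: opening $147.22; payment $36.80; balance $110.42
Month 2: opening $110.42; payment $36.80; balance $73.62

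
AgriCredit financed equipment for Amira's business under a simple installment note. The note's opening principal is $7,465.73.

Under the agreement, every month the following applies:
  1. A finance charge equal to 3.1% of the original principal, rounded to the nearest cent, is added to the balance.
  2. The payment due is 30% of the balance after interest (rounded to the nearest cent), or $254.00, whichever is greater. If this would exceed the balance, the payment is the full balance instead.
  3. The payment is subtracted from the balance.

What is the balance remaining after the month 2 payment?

Month 1: opening $7,465.73; interest $231.44 → $7,697.17; payment $2,309.15; balance $5,388.02
Month 2: opening $5,388.02; interest $231.44 → $5,619.46; payment $1,685.84; balance $3,933.62

$3,933.62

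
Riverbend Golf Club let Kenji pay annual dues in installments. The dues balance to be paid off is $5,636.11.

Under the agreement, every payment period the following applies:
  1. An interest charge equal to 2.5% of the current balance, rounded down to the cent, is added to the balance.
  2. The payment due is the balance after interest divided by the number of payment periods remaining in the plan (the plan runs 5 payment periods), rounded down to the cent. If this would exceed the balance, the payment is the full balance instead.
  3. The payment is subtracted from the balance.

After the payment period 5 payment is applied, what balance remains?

$0.00

# | Opening | Interest | Payment | End bal
1 | $5,636.11 | $140.90 | $1,155.40 | $4,621.61
2 | $4,621.61 | $115.54 | $1,184.28 | $3,552.87
3 | $3,552.87 | $88.82 | $1,213.89 | $2,427.80
4 | $2,427.80 | $60.69 | $1,244.24 | $1,244.25
5 | $1,244.25 | $31.10 | $1,275.35 | $0.00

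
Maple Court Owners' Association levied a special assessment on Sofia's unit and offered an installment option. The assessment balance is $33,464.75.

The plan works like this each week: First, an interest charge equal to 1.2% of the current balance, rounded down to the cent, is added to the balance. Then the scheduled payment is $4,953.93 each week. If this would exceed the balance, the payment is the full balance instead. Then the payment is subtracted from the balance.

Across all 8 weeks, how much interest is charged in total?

Week 1: $33,464.75 +$401.57 interest = $33,866.32; pay $4,953.93 → $28,912.39
Week 2: $28,912.39 +$346.94 interest = $29,259.33; pay $4,953.93 → $24,305.40
Week 3: $24,305.40 +$291.66 interest = $24,597.06; pay $4,953.93 → $19,643.13
Week 4: $19,643.13 +$235.71 interest = $19,878.84; pay $4,953.93 → $14,924.91
Week 5: $14,924.91 +$179.09 interest = $15,104.00; pay $4,953.93 → $10,150.07
Week 6: $10,150.07 +$121.80 interest = $10,271.87; pay $4,953.93 → $5,317.94
Week 7: $5,317.94 +$63.81 interest = $5,381.75; pay $4,953.93 → $427.82
Week 8: $427.82 +$5.13 interest = $432.95; pay $432.95 → $0.00
Total interest: $401.57 + $346.94 + $291.66 + $235.71 + $179.09 + $121.80 + $63.81 + $5.13 = $1,645.71

$1,645.71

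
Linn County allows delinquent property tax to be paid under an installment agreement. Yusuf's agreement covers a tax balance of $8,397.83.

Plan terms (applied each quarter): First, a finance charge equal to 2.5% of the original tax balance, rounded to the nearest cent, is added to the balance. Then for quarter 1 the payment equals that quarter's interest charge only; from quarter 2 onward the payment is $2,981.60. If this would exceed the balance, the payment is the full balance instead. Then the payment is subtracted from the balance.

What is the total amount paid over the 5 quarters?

# | Opening | Interest | Payment | End bal
1 | $8,397.83 | $209.95 | $209.95 | $8,397.83
2 | $8,397.83 | $209.95 | $2,981.60 | $5,626.18
3 | $5,626.18 | $209.95 | $2,981.60 | $2,854.53
4 | $2,854.53 | $209.95 | $2,981.60 | $82.88
5 | $82.88 | $209.95 | $292.83 | $0.00
Total paid: $9,447.58

$9,447.58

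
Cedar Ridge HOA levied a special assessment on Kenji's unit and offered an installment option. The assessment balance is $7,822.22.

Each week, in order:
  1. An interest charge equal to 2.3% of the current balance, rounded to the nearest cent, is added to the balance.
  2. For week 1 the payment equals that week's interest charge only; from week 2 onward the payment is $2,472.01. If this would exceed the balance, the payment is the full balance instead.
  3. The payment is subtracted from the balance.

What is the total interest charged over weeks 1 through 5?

Week 1: opening $7,822.22; interest $179.91 → $8,002.13; payment $179.91; balance $7,822.22
Week 2: opening $7,822.22; interest $179.91 → $8,002.13; payment $2,472.01; balance $5,530.12
Week 3: opening $5,530.12; interest $127.19 → $5,657.31; payment $2,472.01; balance $3,185.30
Week 4: opening $3,185.30; interest $73.26 → $3,258.56; payment $2,472.01; balance $786.55
Week 5: opening $786.55; interest $18.09 → $804.64; payment $804.64; balance $0.00
Total interest: $179.91 + $179.91 + $127.19 + $73.26 + $18.09 = $578.36

$578.36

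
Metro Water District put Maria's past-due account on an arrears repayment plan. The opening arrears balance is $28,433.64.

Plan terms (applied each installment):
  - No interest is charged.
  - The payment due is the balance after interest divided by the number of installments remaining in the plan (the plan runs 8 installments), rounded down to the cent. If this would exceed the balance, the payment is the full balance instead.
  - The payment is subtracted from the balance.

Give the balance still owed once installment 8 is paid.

Installment 1: $28,433.64 − $3,554.20 → $24,879.44
Installment 2: $24,879.44 − $3,554.20 → $21,325.24
Installment 3: $21,325.24 − $3,554.20 → $17,771.04
Installment 4: $17,771.04 − $3,554.20 → $14,216.84
Installment 5: $14,216.84 − $3,554.21 → $10,662.63
Installment 6: $10,662.63 − $3,554.21 → $7,108.42
Installment 7: $7,108.42 − $3,554.21 → $3,554.21
Installment 8: $3,554.21 − $3,554.21 → $0.00

$0.00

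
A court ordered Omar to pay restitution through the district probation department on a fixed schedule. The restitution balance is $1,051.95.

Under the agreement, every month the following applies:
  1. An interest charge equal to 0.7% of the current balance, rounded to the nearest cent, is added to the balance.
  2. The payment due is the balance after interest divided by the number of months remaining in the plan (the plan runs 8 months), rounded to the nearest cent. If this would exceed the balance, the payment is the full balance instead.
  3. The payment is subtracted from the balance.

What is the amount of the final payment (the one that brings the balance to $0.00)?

Month 1: $1,051.95 +$7.36 interest = $1,059.31; pay $132.41 → $926.90
Month 2: $926.90 +$6.49 interest = $933.39; pay $133.34 → $800.05
Month 3: $800.05 +$5.60 interest = $805.65; pay $134.28 → $671.37
Month 4: $671.37 +$4.70 interest = $676.07; pay $135.21 → $540.86
Month 5: $540.86 +$3.79 interest = $544.65; pay $136.16 → $408.49
Month 6: $408.49 +$2.86 interest = $411.35; pay $137.12 → $274.23
Month 7: $274.23 +$1.92 interest = $276.15; pay $138.08 → $138.07
Month 8: $138.07 +$0.97 interest = $139.04; pay $139.04 → $0.00

$139.04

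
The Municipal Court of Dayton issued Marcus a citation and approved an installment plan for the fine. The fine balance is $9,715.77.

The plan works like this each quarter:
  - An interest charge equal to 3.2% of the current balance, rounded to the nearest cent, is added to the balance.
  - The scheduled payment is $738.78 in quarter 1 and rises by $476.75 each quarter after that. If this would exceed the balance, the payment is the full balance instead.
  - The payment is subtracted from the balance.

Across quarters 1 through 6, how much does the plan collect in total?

$11,054.30

Quarter 1: opening $9,715.77; interest $310.90 → $10,026.67; payment $738.78; balance $9,287.89
Quarter 2: opening $9,287.89; interest $297.21 → $9,585.10; payment $1,215.53; balance $8,369.57
Quarter 3: opening $8,369.57; interest $267.83 → $8,637.40; payment $1,692.28; balance $6,945.12
Quarter 4: opening $6,945.12; interest $222.24 → $7,167.36; payment $2,169.03; balance $4,998.33
Quarter 5: opening $4,998.33; interest $159.95 → $5,158.28; payment $2,645.78; balance $2,512.50
Quarter 6: opening $2,512.50; interest $80.40 → $2,592.90; payment $2,592.90; balance $0.00
Total paid: $11,054.30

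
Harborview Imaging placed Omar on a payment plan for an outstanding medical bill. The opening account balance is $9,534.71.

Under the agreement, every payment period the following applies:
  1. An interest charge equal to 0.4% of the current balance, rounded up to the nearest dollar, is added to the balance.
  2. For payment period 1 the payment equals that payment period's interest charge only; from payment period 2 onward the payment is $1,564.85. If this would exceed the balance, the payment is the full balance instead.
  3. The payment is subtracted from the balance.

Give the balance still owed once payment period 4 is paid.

Payment period 1: opening $9,534.71; interest $39.00 → $9,573.71; payment $39.00; balance $9,534.71
Payment period 2: opening $9,534.71; interest $39.00 → $9,573.71; payment $1,564.85; balance $8,008.86
Payment period 3: opening $8,008.86; interest $33.00 → $8,041.86; payment $1,564.85; balance $6,477.01
Payment period 4: opening $6,477.01; interest $26.00 → $6,503.01; payment $1,564.85; balance $4,938.16

$4,938.16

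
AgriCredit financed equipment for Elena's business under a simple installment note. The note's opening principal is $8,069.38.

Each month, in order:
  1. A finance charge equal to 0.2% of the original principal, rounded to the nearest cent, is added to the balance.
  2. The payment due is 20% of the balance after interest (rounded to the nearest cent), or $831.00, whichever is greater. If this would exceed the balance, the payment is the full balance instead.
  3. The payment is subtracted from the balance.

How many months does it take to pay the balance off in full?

9

Month 1: $8,069.38 +$16.14 interest = $8,085.52; pay $1,617.10 → $6,468.42
Month 2: $6,468.42 +$16.14 interest = $6,484.56; pay $1,296.91 → $5,187.65
Month 3: $5,187.65 +$16.14 interest = $5,203.79; pay $1,040.76 → $4,163.03
Month 4: $4,163.03 +$16.14 interest = $4,179.17; pay $835.83 → $3,343.34
Month 5: $3,343.34 +$16.14 interest = $3,359.48; pay $831.00 → $2,528.48
Month 6: $2,528.48 +$16.14 interest = $2,544.62; pay $831.00 → $1,713.62
Month 7: $1,713.62 +$16.14 interest = $1,729.76; pay $831.00 → $898.76
Month 8: $898.76 +$16.14 interest = $914.90; pay $831.00 → $83.90
Month 9: $83.90 +$16.14 interest = $100.04; pay $100.04 → $0.00
Balance reaches $0.00 in month 9.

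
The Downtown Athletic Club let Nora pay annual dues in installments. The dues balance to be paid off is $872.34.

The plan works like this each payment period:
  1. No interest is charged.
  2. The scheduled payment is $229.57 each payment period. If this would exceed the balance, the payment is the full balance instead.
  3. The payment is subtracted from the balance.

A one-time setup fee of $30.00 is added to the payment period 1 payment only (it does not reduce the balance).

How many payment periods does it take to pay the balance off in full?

4

Payment period 1: opening $872.34; payment $229.57 (+ $30.00 fee); balance $642.77
Payment period 2: opening $642.77; payment $229.57; balance $413.20
Payment period 3: opening $413.20; payment $229.57; balance $183.63
Payment period 4: opening $183.63; payment $183.63; balance $0.00
Balance reaches $0.00 in payment period 4.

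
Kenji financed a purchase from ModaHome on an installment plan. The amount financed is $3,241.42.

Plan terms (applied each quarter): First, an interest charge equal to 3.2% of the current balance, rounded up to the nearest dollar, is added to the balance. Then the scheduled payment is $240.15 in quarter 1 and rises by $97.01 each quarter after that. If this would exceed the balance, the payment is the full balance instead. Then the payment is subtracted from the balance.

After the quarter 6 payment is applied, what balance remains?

$838.37

# | Opening | Interest | Payment | End bal
1 | $3,241.42 | $104.00 | $240.15 | $3,105.27
2 | $3,105.27 | $100.00 | $337.16 | $2,868.11
3 | $2,868.11 | $92.00 | $434.17 | $2,525.94
4 | $2,525.94 | $81.00 | $531.18 | $2,075.76
5 | $2,075.76 | $67.00 | $628.19 | $1,514.57
6 | $1,514.57 | $49.00 | $725.20 | $838.37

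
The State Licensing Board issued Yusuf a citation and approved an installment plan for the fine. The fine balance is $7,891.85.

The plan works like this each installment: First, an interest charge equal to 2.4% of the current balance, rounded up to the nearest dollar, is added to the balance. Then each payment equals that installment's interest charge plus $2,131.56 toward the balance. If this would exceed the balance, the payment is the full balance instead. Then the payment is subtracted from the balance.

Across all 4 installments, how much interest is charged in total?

$453.00

# | Opening | Interest | Payment | End bal
1 | $7,891.85 | $190.00 | $2,321.56 | $5,760.29
2 | $5,760.29 | $139.00 | $2,270.56 | $3,628.73
3 | $3,628.73 | $88.00 | $2,219.56 | $1,497.17
4 | $1,497.17 | $36.00 | $1,533.17 | $0.00
Total interest: $190.00 + $139.00 + $88.00 + $36.00 = $453.00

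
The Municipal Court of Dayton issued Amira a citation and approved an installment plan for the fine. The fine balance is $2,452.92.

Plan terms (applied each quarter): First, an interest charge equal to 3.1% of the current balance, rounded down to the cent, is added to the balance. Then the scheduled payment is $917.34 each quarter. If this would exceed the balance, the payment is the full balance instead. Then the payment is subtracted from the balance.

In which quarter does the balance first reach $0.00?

Quarter 1: opening $2,452.92; interest $76.04 → $2,528.96; payment $917.34; balance $1,611.62
Quarter 2: opening $1,611.62; interest $49.96 → $1,661.58; payment $917.34; balance $744.24
Quarter 3: opening $744.24; interest $23.07 → $767.31; payment $767.31; balance $0.00
Balance reaches $0.00 in quarter 3.

3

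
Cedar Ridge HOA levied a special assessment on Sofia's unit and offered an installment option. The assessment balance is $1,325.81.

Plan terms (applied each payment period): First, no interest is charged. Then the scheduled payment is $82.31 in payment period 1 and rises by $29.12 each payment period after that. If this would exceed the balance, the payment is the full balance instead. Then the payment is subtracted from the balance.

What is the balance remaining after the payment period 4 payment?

$821.85

Payment period 1: $1,325.81 − $82.31 → $1,243.50
Payment period 2: $1,243.50 − $111.43 → $1,132.07
Payment period 3: $1,132.07 − $140.55 → $991.52
Payment period 4: $991.52 − $169.67 → $821.85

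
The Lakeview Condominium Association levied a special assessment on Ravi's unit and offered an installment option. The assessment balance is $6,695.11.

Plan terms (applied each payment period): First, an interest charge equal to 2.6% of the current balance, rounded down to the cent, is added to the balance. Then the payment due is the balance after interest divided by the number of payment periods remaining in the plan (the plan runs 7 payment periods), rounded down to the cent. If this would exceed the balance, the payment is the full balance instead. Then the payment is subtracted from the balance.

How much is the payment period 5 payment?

Payment period 1: opening $6,695.11; interest $174.07 → $6,869.18; payment $981.31; balance $5,887.87
Payment period 2: opening $5,887.87; interest $153.08 → $6,040.95; payment $1,006.82; balance $5,034.13
Payment period 3: opening $5,034.13; interest $130.88 → $5,165.01; payment $1,033.00; balance $4,132.01
Payment period 4: opening $4,132.01; interest $107.43 → $4,239.44; payment $1,059.86; balance $3,179.58
Payment period 5: opening $3,179.58; interest $82.66 → $3,262.24; payment $1,087.41; balance $2,174.83

$1,087.41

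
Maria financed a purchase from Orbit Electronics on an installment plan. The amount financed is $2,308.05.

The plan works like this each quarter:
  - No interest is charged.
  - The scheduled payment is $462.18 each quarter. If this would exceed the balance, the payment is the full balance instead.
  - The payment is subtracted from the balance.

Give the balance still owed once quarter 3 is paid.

$921.51

Quarter 1: opening $2,308.05; payment $462.18; balance $1,845.87
Quarter 2: opening $1,845.87; payment $462.18; balance $1,383.69
Quarter 3: opening $1,383.69; payment $462.18; balance $921.51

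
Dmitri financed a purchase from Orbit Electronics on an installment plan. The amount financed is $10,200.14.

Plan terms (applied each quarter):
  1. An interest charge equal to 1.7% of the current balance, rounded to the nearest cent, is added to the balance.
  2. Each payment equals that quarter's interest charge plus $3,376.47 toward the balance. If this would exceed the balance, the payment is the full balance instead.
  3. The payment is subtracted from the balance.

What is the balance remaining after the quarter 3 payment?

# | Opening | Interest | Payment | End bal
1 | $10,200.14 | $173.40 | $3,549.87 | $6,823.67
2 | $6,823.67 | $116.00 | $3,492.47 | $3,447.20
3 | $3,447.20 | $58.60 | $3,435.07 | $70.73

$70.73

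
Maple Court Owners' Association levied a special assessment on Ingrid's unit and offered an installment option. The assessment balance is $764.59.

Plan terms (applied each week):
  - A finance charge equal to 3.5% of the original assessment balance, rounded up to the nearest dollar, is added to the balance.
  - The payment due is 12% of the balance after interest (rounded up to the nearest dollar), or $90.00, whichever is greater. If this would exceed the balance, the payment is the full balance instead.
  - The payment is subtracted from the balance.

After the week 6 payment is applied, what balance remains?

# | Opening | Interest | Payment | End bal
1 | $764.59 | $27.00 | $95.00 | $696.59
2 | $696.59 | $27.00 | $90.00 | $633.59
3 | $633.59 | $27.00 | $90.00 | $570.59
4 | $570.59 | $27.00 | $90.00 | $507.59
5 | $507.59 | $27.00 | $90.00 | $444.59
6 | $444.59 | $27.00 | $90.00 | $381.59

$381.59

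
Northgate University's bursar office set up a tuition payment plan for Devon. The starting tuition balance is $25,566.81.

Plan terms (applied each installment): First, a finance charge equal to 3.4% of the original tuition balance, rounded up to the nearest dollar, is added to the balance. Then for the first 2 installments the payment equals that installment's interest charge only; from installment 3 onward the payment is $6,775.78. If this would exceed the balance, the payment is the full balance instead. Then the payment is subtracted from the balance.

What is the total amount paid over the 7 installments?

Installment 1: $25,566.81 +$870.00 interest = $26,436.81; pay $870.00 → $25,566.81
Installment 2: $25,566.81 +$870.00 interest = $26,436.81; pay $870.00 → $25,566.81
Installment 3: $25,566.81 +$870.00 interest = $26,436.81; pay $6,775.78 → $19,661.03
Installment 4: $19,661.03 +$870.00 interest = $20,531.03; pay $6,775.78 → $13,755.25
Installment 5: $13,755.25 +$870.00 interest = $14,625.25; pay $6,775.78 → $7,849.47
Installment 6: $7,849.47 +$870.00 interest = $8,719.47; pay $6,775.78 → $1,943.69
Installment 7: $1,943.69 +$870.00 interest = $2,813.69; pay $2,813.69 → $0.00
Total paid: $31,656.81

$31,656.81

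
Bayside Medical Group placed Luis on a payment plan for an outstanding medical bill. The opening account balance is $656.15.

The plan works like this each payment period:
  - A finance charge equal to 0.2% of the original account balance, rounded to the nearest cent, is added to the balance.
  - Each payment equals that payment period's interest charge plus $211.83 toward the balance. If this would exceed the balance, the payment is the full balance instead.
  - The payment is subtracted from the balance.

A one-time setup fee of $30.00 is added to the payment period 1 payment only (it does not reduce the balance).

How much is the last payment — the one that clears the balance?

$21.97

Payment period 1: opening $656.15; interest $1.31 → $657.46; payment $213.14 (+ $30.00 fee); balance $444.32
Payment period 2: opening $444.32; interest $1.31 → $445.63; payment $213.14; balance $232.49
Payment period 3: opening $232.49; interest $1.31 → $233.80; payment $213.14; balance $20.66
Payment period 4: opening $20.66; interest $1.31 → $21.97; payment $21.97; balance $0.00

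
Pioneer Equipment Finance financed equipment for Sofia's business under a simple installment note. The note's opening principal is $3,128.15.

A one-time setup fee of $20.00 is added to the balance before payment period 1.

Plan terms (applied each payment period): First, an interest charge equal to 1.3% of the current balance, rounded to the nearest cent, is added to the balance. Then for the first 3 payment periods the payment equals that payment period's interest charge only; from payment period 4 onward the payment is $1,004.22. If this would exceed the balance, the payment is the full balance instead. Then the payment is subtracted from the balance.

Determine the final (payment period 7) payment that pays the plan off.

$223.41

Payment period 1: $3,148.15 +$40.93 interest = $3,189.08; pay $40.93 → $3,148.15
Payment period 2: $3,148.15 +$40.93 interest = $3,189.08; pay $40.93 → $3,148.15
Payment period 3: $3,148.15 +$40.93 interest = $3,189.08; pay $40.93 → $3,148.15
Payment period 4: $3,148.15 +$40.93 interest = $3,189.08; pay $1,004.22 → $2,184.86
Payment period 5: $2,184.86 +$28.40 interest = $2,213.26; pay $1,004.22 → $1,209.04
Payment period 6: $1,209.04 +$15.72 interest = $1,224.76; pay $1,004.22 → $220.54
Payment period 7: $220.54 +$2.87 interest = $223.41; pay $223.41 → $0.00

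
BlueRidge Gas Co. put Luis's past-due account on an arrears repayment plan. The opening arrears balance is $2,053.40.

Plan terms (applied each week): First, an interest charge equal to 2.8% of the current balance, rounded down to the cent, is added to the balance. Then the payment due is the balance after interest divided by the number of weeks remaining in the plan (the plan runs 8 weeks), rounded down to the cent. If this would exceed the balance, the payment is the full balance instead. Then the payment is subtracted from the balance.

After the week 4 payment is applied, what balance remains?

$1,146.61

Week 1: opening $2,053.40; interest $57.49 → $2,110.89; payment $263.86; balance $1,847.03
Week 2: opening $1,847.03; interest $51.71 → $1,898.74; payment $271.24; balance $1,627.50
Week 3: opening $1,627.50; interest $45.57 → $1,673.07; payment $278.84; balance $1,394.23
Week 4: opening $1,394.23; interest $39.03 → $1,433.26; payment $286.65; balance $1,146.61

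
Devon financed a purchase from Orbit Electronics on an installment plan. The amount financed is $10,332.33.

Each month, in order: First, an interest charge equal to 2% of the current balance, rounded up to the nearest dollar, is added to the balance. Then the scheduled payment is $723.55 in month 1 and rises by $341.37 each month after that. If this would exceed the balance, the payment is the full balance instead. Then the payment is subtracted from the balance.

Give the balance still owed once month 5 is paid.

$4,161.88

Month 1: opening $10,332.33; interest $207.00 → $10,539.33; payment $723.55; balance $9,815.78
Month 2: opening $9,815.78; interest $197.00 → $10,012.78; payment $1,064.92; balance $8,947.86
Month 3: opening $8,947.86; interest $179.00 → $9,126.86; payment $1,406.29; balance $7,720.57
Month 4: opening $7,720.57; interest $155.00 → $7,875.57; payment $1,747.66; balance $6,127.91
Month 5: opening $6,127.91; interest $123.00 → $6,250.91; payment $2,089.03; balance $4,161.88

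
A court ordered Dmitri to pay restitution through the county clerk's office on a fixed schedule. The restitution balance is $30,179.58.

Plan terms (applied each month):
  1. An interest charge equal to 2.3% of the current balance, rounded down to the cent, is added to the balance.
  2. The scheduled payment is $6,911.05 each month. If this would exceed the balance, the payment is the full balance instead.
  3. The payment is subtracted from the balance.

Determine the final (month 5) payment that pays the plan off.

$4,542.86

# | Opening | Interest | Payment | End bal
1 | $30,179.58 | $694.13 | $6,911.05 | $23,962.66
2 | $23,962.66 | $551.14 | $6,911.05 | $17,602.75
3 | $17,602.75 | $404.86 | $6,911.05 | $11,096.56
4 | $11,096.56 | $255.22 | $6,911.05 | $4,440.73
5 | $4,440.73 | $102.13 | $4,542.86 | $0.00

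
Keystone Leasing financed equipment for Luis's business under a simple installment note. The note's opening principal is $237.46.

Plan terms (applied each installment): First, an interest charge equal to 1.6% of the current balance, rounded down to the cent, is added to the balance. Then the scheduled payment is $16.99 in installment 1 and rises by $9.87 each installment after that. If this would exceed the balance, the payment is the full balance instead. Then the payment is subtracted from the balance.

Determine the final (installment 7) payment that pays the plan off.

# | Opening | Interest | Payment | End bal
1 | $237.46 | $3.79 | $16.99 | $224.26
2 | $224.26 | $3.58 | $26.86 | $200.98
3 | $200.98 | $3.21 | $36.73 | $167.46
4 | $167.46 | $2.67 | $46.60 | $123.53
5 | $123.53 | $1.97 | $56.47 | $69.03
6 | $69.03 | $1.10 | $66.34 | $3.79
7 | $3.79 | $0.06 | $3.85 | $0.00

$3.85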